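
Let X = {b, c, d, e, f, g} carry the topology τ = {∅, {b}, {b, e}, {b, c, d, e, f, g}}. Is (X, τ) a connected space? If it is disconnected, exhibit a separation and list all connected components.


(X, τ) is connected.

Find clopen sets (U ∈ τ with X ∖ U ∈ τ):
  U = ∅, X ∖ U = {b, c, d, e, f, g} — both open, so U is clopen.
  U = {b, c, d, e, f, g}, X ∖ U = ∅ — both open, so U is clopen.
Only trivial clopens (∅ and X) exist, so (X, τ) is connected.
Compute connected components by grouping points that agree on all clopens:
  component: {b, c, d, e, f, g}


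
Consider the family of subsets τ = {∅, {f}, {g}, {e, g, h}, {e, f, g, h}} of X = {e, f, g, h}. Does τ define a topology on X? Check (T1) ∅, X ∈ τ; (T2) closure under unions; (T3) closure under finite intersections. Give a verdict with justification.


τ is NOT a topology on X.

Axiom (T1): ∅ ∈ τ? Yes; X ∈ τ? Yes.
Axiom (T2/T3): check pairwise unions and intersections of members of τ.
Counterexample for (T2): {f} ∪ {g} = {f, g} ∉ τ. Therefore τ is NOT a topology.


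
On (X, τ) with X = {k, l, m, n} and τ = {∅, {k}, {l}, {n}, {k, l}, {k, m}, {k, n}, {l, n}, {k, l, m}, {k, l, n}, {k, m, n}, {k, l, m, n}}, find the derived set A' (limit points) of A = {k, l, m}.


A' = {m}

For each x ∈ X, list the open sets U ∈ τ with x ∈ U, then check whether U ∩ (A ∖ {x}) ≠ ∅ for every such U.
  x = k: open {k} ∋ x has {k} ∩ (A ∖ {k}) = ∅, so x is NOT a limit point.
  x = l: open {l} ∋ x has {l} ∩ (A ∖ {l}) = ∅, so x is NOT a limit point.
  x = m: opens ∋ x are {k, m}, {k, l, m}, {k, m, n}, {k, l, m, n}; each meets A ∖ {m}, so x IS a limit point.
  x = n: open {n} ∋ x has {n} ∩ (A ∖ {n}) = ∅, so x is NOT a limit point.
Collecting: A' = {m}.


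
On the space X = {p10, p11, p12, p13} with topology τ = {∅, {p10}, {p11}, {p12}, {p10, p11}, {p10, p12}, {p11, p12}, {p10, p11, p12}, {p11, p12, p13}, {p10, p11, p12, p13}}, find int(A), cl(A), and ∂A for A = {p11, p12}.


int(A) = {p11, p12}, cl(A) = {p11, p12, p13}, ∂A = {p13}.

Closed sets in (X, τ) are complements of opens:
  closed(X, τ) = {∅, {p10}, {p13}, {p10, p13}, {p11, p13}, {p12, p13}, {p10, p11, p13}, {p10, p12, p13}, {p11, p12, p13}, {p10, p11, p12, p13}}.
int(A) = ⋃ {U ∈ τ : U ⊆ A}. Opens contained in A: ∅, {p11}, {p12}, {p11, p12}.
Taking the union of these: int(A) = {p11, p12}.
cl(A) = ⋂ {C closed : A ⊆ C}. Closed sets containing A: {p11, p12, p13}, {p10, p11, p12, p13}.
Intersecting these: cl(A) = {p11, p12, p13}.
∂A = cl(A) ∖ int(A) = {p11, p12, p13} ∖ {p11, p12} = {p13}.


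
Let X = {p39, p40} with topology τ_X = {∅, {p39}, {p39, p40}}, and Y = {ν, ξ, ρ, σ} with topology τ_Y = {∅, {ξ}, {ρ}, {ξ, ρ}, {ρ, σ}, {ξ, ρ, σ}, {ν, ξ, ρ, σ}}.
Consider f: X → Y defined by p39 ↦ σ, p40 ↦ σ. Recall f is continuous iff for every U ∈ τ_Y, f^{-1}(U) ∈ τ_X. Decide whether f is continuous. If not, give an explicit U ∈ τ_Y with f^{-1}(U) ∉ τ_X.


f IS continuous.

Compute f^{-1}(U) for each U ∈ τ_Y:
  U = ∅: f^{-1}(U) = ∅ ∈ τ_X ✓.
  U = {ξ}: f^{-1}(U) = ∅ ∈ τ_X ✓.
  U = {ρ}: f^{-1}(U) = ∅ ∈ τ_X ✓.
  U = {ξ, ρ}: f^{-1}(U) = ∅ ∈ τ_X ✓.
  U = {ρ, σ}: f^{-1}(U) = {p39, p40} ∈ τ_X ✓.
  U = {ξ, ρ, σ}: f^{-1}(U) = {p39, p40} ∈ τ_X ✓.
  U = {ν, ξ, ρ, σ}: f^{-1}(U) = {p39, p40} ∈ τ_X ✓.
Every preimage lies in τ_X, so f IS continuous.


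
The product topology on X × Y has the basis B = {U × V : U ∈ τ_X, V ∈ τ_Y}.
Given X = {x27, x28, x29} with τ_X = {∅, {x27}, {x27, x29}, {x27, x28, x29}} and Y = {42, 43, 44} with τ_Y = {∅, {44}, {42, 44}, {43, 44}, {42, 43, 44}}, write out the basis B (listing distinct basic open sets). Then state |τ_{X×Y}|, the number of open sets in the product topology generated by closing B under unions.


Basis B = {∅ × ∅, {x27} × {44}, {x27} × {42, 44}, {x27} × {43, 44}, {x27, x29} × {44}, {x27} × {42, 43, 44}, {x27, x28, x29} × {44}, {x27, x29} × {42, 44}, {x27, x29} × {43, 44}, {x27, x29} × {42, 43, 44}, {x27, x28, x29} × {42, 44}, {x27, x28, x29} × {43, 44}, {x27, x28, x29} × {42, 43, 44}}; |τ_{X×Y}| = 30.

Enumerate products U × V with U ∈ τ_X, V ∈ τ_Y (deduplicated):
  ∅ × ∅ = {} (∅)
  {x27} × {44} = {(x27,44)}
  {x27} × {42, 44} = {(x27,42), (x27,44)}
  {x27} × {43, 44} = {(x27,43), (x27,44)}
  {x27, x29} × {44} = {(x27,44), (x29,44)}
  {x27} × {42, 43, 44} = {(x27,42), (x27,43), (x27,44)}
  {x27, x28, x29} × {44} = {(x27,44), (x28,44), (x29,44)}
  {x27, x29} × {42, 44} = {(x27,42), (x27,44), (x29,42), (x29,44)}
  {x27, x29} × {43, 44} = {(x27,43), (x27,44), (x29,43), (x29,44)}
  {x27, x29} × {42, 43, 44} = {(x27,42), (x27,43), (x27,44), (x29,42), (x29,43), (x29,44)}
  {x27, x28, x29} × {42, 44} = {(x27,42), (x27,44), (x28,42), (x28,44), (x29,42), (x29,44)}
  {x27, x28, x29} × {43, 44} = {(x27,43), (x27,44), (x28,43), (x28,44), (x29,43), (x29,44)}
  {x27, x28, x29} × {42, 43, 44} = {(x27,42), (x27,43), (x27,44), (x28,42), (x28,43), (x28,44), (x29,42), (x29,43), (x29,44)}
These 13 distinct sets form the basis B.
Close under arbitrary unions to get τ_{X×Y}; counting gives |τ_{X×Y}| = 30.


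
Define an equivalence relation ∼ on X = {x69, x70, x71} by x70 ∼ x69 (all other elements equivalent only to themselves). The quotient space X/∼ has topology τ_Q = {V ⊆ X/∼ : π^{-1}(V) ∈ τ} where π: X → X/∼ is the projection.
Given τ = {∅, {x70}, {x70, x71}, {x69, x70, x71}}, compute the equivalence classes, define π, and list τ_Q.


X/∼ = {[x69=x70], [x71]}; |τ_Q| = 2.

Equivalence classes: [x69=x70], [x71].
Quotient map π: X → X/∼ sends x69 ↦ [x69=x70], x70 ↦ [x69=x70], x71 ↦ [x71].
For each subset V ⊆ X/∼, compute π^{-1}(V) ⊆ X and check whether π^{-1}(V) ∈ τ. V is open in τ_Q iff π^{-1}(V) ∈ τ.
  V = {}: π^{-1}(V) = ∅ ∈ τ ✓.
  V = {[x69=x70]}: π^{-1}(V) = {x69, x70} ∉ τ ✗.
  V = {[x71]}: π^{-1}(V) = {x71} ∉ τ ✗.
  V = {[x69=x70], [x71]}: π^{-1}(V) = {x69, x70, x71} ∈ τ ✓.
Open sets in the quotient: τ_Q = {{}, {[x69=x70], [x71]}} (2 elements).


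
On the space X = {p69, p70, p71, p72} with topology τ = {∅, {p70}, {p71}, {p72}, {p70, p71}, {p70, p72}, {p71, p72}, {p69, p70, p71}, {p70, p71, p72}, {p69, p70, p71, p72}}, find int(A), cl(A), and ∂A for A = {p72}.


int(A) = {p72}, cl(A) = {p72}, ∂A = ∅.

Closed sets in (X, τ) are complements of opens:
  closed(X, τ) = {∅, {p69}, {p72}, {p69, p70}, {p69, p71}, {p69, p72}, {p69, p70, p71}, {p69, p70, p72}, {p69, p71, p72}, {p69, p70, p71, p72}}.
int(A) = ⋃ {U ∈ τ : U ⊆ A}. Opens contained in A: ∅, {p72}.
Taking the union of these: int(A) = {p72}.
cl(A) = ⋂ {C closed : A ⊆ C}. Closed sets containing A: {p72}, {p69, p72}, {p69, p70, p72}, {p69, p71, p72}, {p69, p70, p71, p72}.
Intersecting these: cl(A) = {p72}.
∂A = cl(A) ∖ int(A) = {p72} ∖ {p72} = ∅.


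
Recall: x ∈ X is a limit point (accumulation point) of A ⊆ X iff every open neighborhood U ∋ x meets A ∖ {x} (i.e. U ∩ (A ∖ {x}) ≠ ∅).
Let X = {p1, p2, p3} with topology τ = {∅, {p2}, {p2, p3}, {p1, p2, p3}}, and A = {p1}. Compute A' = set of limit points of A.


A' = ∅

For each x ∈ X, list the open sets U ∈ τ with x ∈ U, then check whether U ∩ (A ∖ {x}) ≠ ∅ for every such U.
  x = p1: open {p1, p2, p3} ∋ x has {p1, p2, p3} ∩ (A ∖ {p1}) = ∅, so x is NOT a limit point.
  x = p2: open {p2} ∋ x has {p2} ∩ (A ∖ {p2}) = ∅, so x is NOT a limit point.
  x = p3: open {p2, p3} ∋ x has {p2, p3} ∩ (A ∖ {p3}) = ∅, so x is NOT a limit point.
Collecting: A' = ∅.


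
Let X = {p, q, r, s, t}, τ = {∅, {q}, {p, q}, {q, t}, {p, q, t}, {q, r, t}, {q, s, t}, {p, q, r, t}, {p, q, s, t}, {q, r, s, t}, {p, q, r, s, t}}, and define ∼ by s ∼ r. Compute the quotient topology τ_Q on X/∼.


X/∼ = {[p], [q], [r=s], [t]}; |τ_Q| = 7.

Equivalence classes: [p], [q], [r=s], [t].
Quotient map π: X → X/∼ sends p ↦ [p], q ↦ [q], r ↦ [r=s], s ↦ [r=s], t ↦ [t].
For each subset V ⊆ X/∼, compute π^{-1}(V) ⊆ X and check whether π^{-1}(V) ∈ τ. V is open in τ_Q iff π^{-1}(V) ∈ τ.
  V = {}: π^{-1}(V) = ∅ ∈ τ ✓.
  V = {[p]}: π^{-1}(V) = {p} ∉ τ ✗.
  V = {[q]}: π^{-1}(V) = {q} ∈ τ ✓.
  V = {[p], [q]}: π^{-1}(V) = {p, q} ∈ τ ✓.
  V = {[r=s]}: π^{-1}(V) = {r, s} ∉ τ ✗.
  V = {[p], [r=s]}: π^{-1}(V) = {p, r, s} ∉ τ ✗.
  V = {[q], [r=s]}: π^{-1}(V) = {q, r, s} ∉ τ ✗.
  V = {[p], [q], [r=s]}: π^{-1}(V) = {p, q, r, s} ∉ τ ✗.
  V = {[t]}: π^{-1}(V) = {t} ∉ τ ✗.
  V = {[p], [t]}: π^{-1}(V) = {p, t} ∉ τ ✗.
  V = {[q], [t]}: π^{-1}(V) = {q, t} ∈ τ ✓.
  V = {[p], [q], [t]}: π^{-1}(V) = {p, q, t} ∈ τ ✓.
  V = {[r=s], [t]}: π^{-1}(V) = {r, s, t} ∉ τ ✗.
  V = {[p], [r=s], [t]}: π^{-1}(V) = {p, r, s, t} ∉ τ ✗.
  V = {[q], [r=s], [t]}: π^{-1}(V) = {q, r, s, t} ∈ τ ✓.
  V = {[p], [q], [r=s], [t]}: π^{-1}(V) = {p, q, r, s, t} ∈ τ ✓.
Open sets in the quotient: τ_Q = {{}, {[q]}, {[p], [q]}, {[q], [t]}, {[p], [q], [t]}, {[q], [r=s], [t]}, {[p], [q], [r=s], [t]}} (7 elements).


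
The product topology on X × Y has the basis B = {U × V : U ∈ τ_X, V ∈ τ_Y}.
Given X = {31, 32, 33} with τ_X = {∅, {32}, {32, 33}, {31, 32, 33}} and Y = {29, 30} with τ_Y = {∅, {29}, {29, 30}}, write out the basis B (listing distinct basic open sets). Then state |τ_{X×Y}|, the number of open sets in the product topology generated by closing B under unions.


Basis B = {∅ × ∅, {32} × {29}, {32} × {29, 30}, {32, 33} × {29}, {31, 32, 33} × {29}, {32, 33} × {29, 30}, {31, 32, 33} × {29, 30}}; |τ_{X×Y}| = 10.

Enumerate products U × V with U ∈ τ_X, V ∈ τ_Y (deduplicated):
  ∅ × ∅ = {} (∅)
  {32} × {29} = {(32,29)}
  {32} × {29, 30} = {(32,29), (32,30)}
  {32, 33} × {29} = {(32,29), (33,29)}
  {31, 32, 33} × {29} = {(31,29), (32,29), (33,29)}
  {32, 33} × {29, 30} = {(32,29), (32,30), (33,29), (33,30)}
  {31, 32, 33} × {29, 30} = {(31,29), (31,30), (32,29), (32,30), (33,29), (33,30)}
These 7 distinct sets form the basis B.
Close under arbitrary unions to get τ_{X×Y}; counting gives |τ_{X×Y}| = 10.


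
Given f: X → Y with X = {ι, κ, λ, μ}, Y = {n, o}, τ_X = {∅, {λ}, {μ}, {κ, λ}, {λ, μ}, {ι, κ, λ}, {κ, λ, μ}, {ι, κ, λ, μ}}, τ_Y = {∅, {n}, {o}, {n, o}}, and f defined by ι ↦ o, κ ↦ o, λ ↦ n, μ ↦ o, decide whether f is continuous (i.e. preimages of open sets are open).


f is NOT continuous.

Compute f^{-1}(U) for each U ∈ τ_Y:
  U = ∅: f^{-1}(U) = ∅ ∈ τ_X ✓.
  U = {n}: f^{-1}(U) = {λ} ∈ τ_X ✓.
  U = {o}: f^{-1}(U) = {ι, κ, μ} ∉ τ_X ✗.
  U = {n, o}: f^{-1}(U) = {ι, κ, λ, μ} ∈ τ_X ✓.
Found U = {o} with f^{-1}(U) = {ι, κ, μ} not in τ_X. Therefore f is NOT continuous.


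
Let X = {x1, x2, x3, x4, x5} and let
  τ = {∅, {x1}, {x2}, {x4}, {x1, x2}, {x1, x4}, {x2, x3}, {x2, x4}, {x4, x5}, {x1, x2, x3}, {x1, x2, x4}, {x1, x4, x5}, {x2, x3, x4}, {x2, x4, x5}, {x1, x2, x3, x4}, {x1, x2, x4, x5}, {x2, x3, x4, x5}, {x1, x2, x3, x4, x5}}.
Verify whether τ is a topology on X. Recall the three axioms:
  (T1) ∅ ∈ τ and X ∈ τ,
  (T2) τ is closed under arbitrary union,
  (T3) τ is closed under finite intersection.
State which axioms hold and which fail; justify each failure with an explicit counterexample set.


τ IS a topology on X.

Axiom (T1): ∅ ∈ τ? Yes; X ∈ τ? Yes.
Axiom (T2/T3): check pairwise unions and intersections of members of τ.
All pairwise intersections and unions checked — each lies in τ. Therefore τ satisfies (T1), (T2), (T3): it IS a topology on X.


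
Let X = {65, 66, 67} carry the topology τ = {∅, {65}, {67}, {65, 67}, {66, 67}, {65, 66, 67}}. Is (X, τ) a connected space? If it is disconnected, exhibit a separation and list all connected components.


(X, τ) is disconnected; components = [{65}, {66, 67}].

Find clopen sets (U ∈ τ with X ∖ U ∈ τ):
  U = ∅, X ∖ U = {65, 66, 67} — both open, so U is clopen.
  U = {65}, X ∖ U = {66, 67} — both open, so U is clopen.
  U = {66, 67}, X ∖ U = {65} — both open, so U is clopen.
  U = {65, 66, 67}, X ∖ U = ∅ — both open, so U is clopen.
Nontrivial clopen(s) exist: e.g. {65}. So (X, τ) is disconnected.
Compute connected components by grouping points that agree on all clopens:
  component: {65}
  component: {66, 67}


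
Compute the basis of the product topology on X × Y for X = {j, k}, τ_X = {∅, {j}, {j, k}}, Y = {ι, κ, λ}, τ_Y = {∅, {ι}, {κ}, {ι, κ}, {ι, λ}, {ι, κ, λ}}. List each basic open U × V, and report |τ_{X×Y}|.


Basis B = {∅ × ∅, {j} × {ι}, {j} × {κ}, {j} × {ι, κ}, {j} × {ι, λ}, {j, k} × {ι}, {j, k} × {κ}, {j} × {ι, κ, λ}, {j, k} × {ι, κ}, {j, k} × {ι, λ}, {j, k} × {ι, κ, λ}}; |τ_{X×Y}| = 18.

Enumerate products U × V with U ∈ τ_X, V ∈ τ_Y (deduplicated):
  ∅ × ∅ = {} (∅)
  {j} × {ι} = {(j,ι)}
  {j} × {κ} = {(j,κ)}
  {j} × {ι, κ} = {(j,ι), (j,κ)}
  {j} × {ι, λ} = {(j,ι), (j,λ)}
  {j, k} × {ι} = {(j,ι), (k,ι)}
  {j, k} × {κ} = {(j,κ), (k,κ)}
  {j} × {ι, κ, λ} = {(j,ι), (j,κ), (j,λ)}
  {j, k} × {ι, κ} = {(j,ι), (j,κ), (k,ι), (k,κ)}
  {j, k} × {ι, λ} = {(j,ι), (j,λ), (k,ι), (k,λ)}
  {j, k} × {ι, κ, λ} = {(j,ι), (j,κ), (j,λ), (k,ι), (k,κ), (k,λ)}
These 11 distinct sets form the basis B.
Close under arbitrary unions to get τ_{X×Y}; counting gives |τ_{X×Y}| = 18.


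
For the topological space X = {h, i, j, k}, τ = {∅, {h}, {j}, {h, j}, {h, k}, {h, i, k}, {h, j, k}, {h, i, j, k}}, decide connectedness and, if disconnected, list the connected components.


(X, τ) is disconnected; components = [{j}, {h, i, k}].

Find clopen sets (U ∈ τ with X ∖ U ∈ τ):
  U = ∅, X ∖ U = {h, i, j, k} — both open, so U is clopen.
  U = {j}, X ∖ U = {h, i, k} — both open, so U is clopen.
  U = {h, i, k}, X ∖ U = {j} — both open, so U is clopen.
  U = {h, i, j, k}, X ∖ U = ∅ — both open, so U is clopen.
Nontrivial clopen(s) exist: e.g. {h, i, k}. So (X, τ) is disconnected.
Compute connected components by grouping points that agree on all clopens:
  component: {j}
  component: {h, i, k}


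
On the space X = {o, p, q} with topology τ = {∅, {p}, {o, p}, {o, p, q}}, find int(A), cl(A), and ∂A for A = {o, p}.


int(A) = {o, p}, cl(A) = {o, p, q}, ∂A = {q}.

Closed sets in (X, τ) are complements of opens:
  closed(X, τ) = {∅, {q}, {o, q}, {o, p, q}}.
int(A) = ⋃ {U ∈ τ : U ⊆ A}. Opens contained in A: ∅, {p}, {o, p}.
Taking the union of these: int(A) = {o, p}.
cl(A) = ⋂ {C closed : A ⊆ C}. Closed sets containing A: {o, p, q}.
Intersecting these: cl(A) = {o, p, q}.
∂A = cl(A) ∖ int(A) = {o, p, q} ∖ {o, p} = {q}.


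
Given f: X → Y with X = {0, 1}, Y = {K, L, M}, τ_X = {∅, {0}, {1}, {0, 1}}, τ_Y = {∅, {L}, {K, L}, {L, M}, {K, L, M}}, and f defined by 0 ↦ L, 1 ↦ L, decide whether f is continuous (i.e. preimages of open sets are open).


f IS continuous.

Compute f^{-1}(U) for each U ∈ τ_Y:
  U = ∅: f^{-1}(U) = ∅ ∈ τ_X ✓.
  U = {L}: f^{-1}(U) = {0, 1} ∈ τ_X ✓.
  U = {K, L}: f^{-1}(U) = {0, 1} ∈ τ_X ✓.
  U = {L, M}: f^{-1}(U) = {0, 1} ∈ τ_X ✓.
  U = {K, L, M}: f^{-1}(U) = {0, 1} ∈ τ_X ✓.
Every preimage lies in τ_X, so f IS continuous.


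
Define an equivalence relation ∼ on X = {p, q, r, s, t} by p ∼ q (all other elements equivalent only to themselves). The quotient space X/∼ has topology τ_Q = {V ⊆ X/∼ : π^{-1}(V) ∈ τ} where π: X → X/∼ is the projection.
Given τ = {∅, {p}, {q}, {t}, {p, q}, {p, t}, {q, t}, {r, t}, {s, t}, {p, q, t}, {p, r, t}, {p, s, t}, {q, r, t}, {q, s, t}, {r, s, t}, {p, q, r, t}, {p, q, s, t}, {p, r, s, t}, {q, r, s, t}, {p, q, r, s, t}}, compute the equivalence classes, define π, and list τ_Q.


X/∼ = {[p=q], [r], [s], [t]}; |τ_Q| = 10.

Equivalence classes: [p=q], [r], [s], [t].
Quotient map π: X → X/∼ sends p ↦ [p=q], q ↦ [p=q], r ↦ [r], s ↦ [s], t ↦ [t].
For each subset V ⊆ X/∼, compute π^{-1}(V) ⊆ X and check whether π^{-1}(V) ∈ τ. V is open in τ_Q iff π^{-1}(V) ∈ τ.
  V = {}: π^{-1}(V) = ∅ ∈ τ ✓.
  V = {[p=q]}: π^{-1}(V) = {p, q} ∈ τ ✓.
  V = {[r]}: π^{-1}(V) = {r} ∉ τ ✗.
  V = {[p=q], [r]}: π^{-1}(V) = {p, q, r} ∉ τ ✗.
  V = {[s]}: π^{-1}(V) = {s} ∉ τ ✗.
  V = {[p=q], [s]}: π^{-1}(V) = {p, q, s} ∉ τ ✗.
  V = {[r], [s]}: π^{-1}(V) = {r, s} ∉ τ ✗.
  V = {[p=q], [r], [s]}: π^{-1}(V) = {p, q, r, s} ∉ τ ✗.
  V = {[t]}: π^{-1}(V) = {t} ∈ τ ✓.
  V = {[p=q], [t]}: π^{-1}(V) = {p, q, t} ∈ τ ✓.
  V = {[r], [t]}: π^{-1}(V) = {r, t} ∈ τ ✓.
  V = {[p=q], [r], [t]}: π^{-1}(V) = {p, q, r, t} ∈ τ ✓.
  V = {[s], [t]}: π^{-1}(V) = {s, t} ∈ τ ✓.
  V = {[p=q], [s], [t]}: π^{-1}(V) = {p, q, s, t} ∈ τ ✓.
  V = {[r], [s], [t]}: π^{-1}(V) = {r, s, t} ∈ τ ✓.
  V = {[p=q], [r], [s], [t]}: π^{-1}(V) = {p, q, r, s, t} ∈ τ ✓.
Open sets in the quotient: τ_Q = {{}, {[p=q]}, {[t]}, {[p=q], [t]}, {[r], [t]}, {[p=q], [r], [t]}, {[s], [t]}, {[p=q], [s], [t]}, {[r], [s], [t]}, {[p=q], [r], [s], [t]}} (10 elements).


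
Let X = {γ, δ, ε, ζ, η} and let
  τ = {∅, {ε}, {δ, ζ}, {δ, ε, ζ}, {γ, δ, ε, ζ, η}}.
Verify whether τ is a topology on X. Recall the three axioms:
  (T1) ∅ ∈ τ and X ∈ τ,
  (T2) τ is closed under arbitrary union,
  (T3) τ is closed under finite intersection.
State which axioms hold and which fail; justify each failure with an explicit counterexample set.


τ IS a topology on X.

Axiom (T1): ∅ ∈ τ? Yes; X ∈ τ? Yes.
Axiom (T2/T3): check pairwise unions and intersections of members of τ.
All pairwise intersections and unions checked — each lies in τ. Therefore τ satisfies (T1), (T2), (T3): it IS a topology on X.


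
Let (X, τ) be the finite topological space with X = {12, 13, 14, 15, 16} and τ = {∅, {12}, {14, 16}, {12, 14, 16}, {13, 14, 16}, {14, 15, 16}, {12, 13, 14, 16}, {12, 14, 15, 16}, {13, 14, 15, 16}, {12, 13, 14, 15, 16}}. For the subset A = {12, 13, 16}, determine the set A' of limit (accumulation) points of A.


A' = {13, 14, 15}

For each x ∈ X, list the open sets U ∈ τ with x ∈ U, then check whether U ∩ (A ∖ {x}) ≠ ∅ for every such U.
  x = 12: open {12} ∋ x has {12} ∩ (A ∖ {12}) = ∅, so x is NOT a limit point.
  x = 13: opens ∋ x are {13, 14, 16}, {12, 13, 14, 16}, {13, 14, 15, 16}, {12, 13, 14, 15, 16}; each meets A ∖ {13}, so x IS a limit point.
  x = 14: opens ∋ x are {14, 16}, {12, 14, 16}, {13, 14, 16}, {14, 15, 16}, {12, 13, 14, 16}, {12, 14, 15, 16}, {13, 14, 15, 16}, {12, 13, 14, 15, 16}; each meets A ∖ {14}, so x IS a limit point.
  x = 15: opens ∋ x are {14, 15, 16}, {12, 14, 15, 16}, {13, 14, 15, 16}, {12, 13, 14, 15, 16}; each meets A ∖ {15}, so x IS a limit point.
  x = 16: open {14, 16} ∋ x has {14, 16} ∩ (A ∖ {16}) = ∅, so x is NOT a limit point.
Collecting: A' = {13, 14, 15}.


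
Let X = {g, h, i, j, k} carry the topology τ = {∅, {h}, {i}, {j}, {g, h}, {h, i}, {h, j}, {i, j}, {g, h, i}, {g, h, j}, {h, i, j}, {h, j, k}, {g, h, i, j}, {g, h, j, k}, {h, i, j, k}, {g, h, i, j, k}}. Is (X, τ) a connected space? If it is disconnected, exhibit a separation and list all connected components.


(X, τ) is disconnected; components = [{i}, {g, h, j, k}].

Find clopen sets (U ∈ τ with X ∖ U ∈ τ):
  U = ∅, X ∖ U = {g, h, i, j, k} — both open, so U is clopen.
  U = {i}, X ∖ U = {g, h, j, k} — both open, so U is clopen.
  U = {g, h, j, k}, X ∖ U = {i} — both open, so U is clopen.
  U = {g, h, i, j, k}, X ∖ U = ∅ — both open, so U is clopen.
Nontrivial clopen(s) exist: e.g. {i}. So (X, τ) is disconnected.
Compute connected components by grouping points that agree on all clopens:
  component: {i}
  component: {g, h, j, k}


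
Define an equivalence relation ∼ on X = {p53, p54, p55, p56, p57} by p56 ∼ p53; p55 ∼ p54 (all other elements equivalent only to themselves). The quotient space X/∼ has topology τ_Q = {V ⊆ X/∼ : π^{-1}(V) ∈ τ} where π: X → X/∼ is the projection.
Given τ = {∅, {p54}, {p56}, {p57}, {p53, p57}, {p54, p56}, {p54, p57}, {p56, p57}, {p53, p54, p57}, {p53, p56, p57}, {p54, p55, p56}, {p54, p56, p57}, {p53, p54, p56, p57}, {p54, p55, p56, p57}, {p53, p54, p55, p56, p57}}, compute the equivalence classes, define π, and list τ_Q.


X/∼ = {[p53=p56], [p54=p55], [p57]}; |τ_Q| = 4.

Equivalence classes: [p53=p56], [p54=p55], [p57].
Quotient map π: X → X/∼ sends p53 ↦ [p53=p56], p54 ↦ [p54=p55], p55 ↦ [p54=p55], p56 ↦ [p53=p56], p57 ↦ [p57].
For each subset V ⊆ X/∼, compute π^{-1}(V) ⊆ X and check whether π^{-1}(V) ∈ τ. V is open in τ_Q iff π^{-1}(V) ∈ τ.
  V = {}: π^{-1}(V) = ∅ ∈ τ ✓.
  V = {[p53=p56]}: π^{-1}(V) = {p53, p56} ∉ τ ✗.
  V = {[p54=p55]}: π^{-1}(V) = {p54, p55} ∉ τ ✗.
  V = {[p53=p56], [p54=p55]}: π^{-1}(V) = {p53, p54, p55, p56} ∉ τ ✗.
  V = {[p57]}: π^{-1}(V) = {p57} ∈ τ ✓.
  V = {[p53=p56], [p57]}: π^{-1}(V) = {p53, p56, p57} ∈ τ ✓.
  V = {[p54=p55], [p57]}: π^{-1}(V) = {p54, p55, p57} ∉ τ ✗.
  V = {[p53=p56], [p54=p55], [p57]}: π^{-1}(V) = {p53, p54, p55, p56, p57} ∈ τ ✓.
Open sets in the quotient: τ_Q = {{}, {[p57]}, {[p53=p56], [p57]}, {[p53=p56], [p54=p55], [p57]}} (4 elements).


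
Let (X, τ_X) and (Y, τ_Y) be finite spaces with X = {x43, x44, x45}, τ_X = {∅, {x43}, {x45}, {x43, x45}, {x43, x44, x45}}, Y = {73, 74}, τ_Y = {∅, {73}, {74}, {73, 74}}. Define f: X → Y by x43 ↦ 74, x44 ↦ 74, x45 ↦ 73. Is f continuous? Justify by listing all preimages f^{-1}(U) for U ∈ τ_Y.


f is NOT continuous.

Compute f^{-1}(U) for each U ∈ τ_Y:
  U = ∅: f^{-1}(U) = ∅ ∈ τ_X ✓.
  U = {73}: f^{-1}(U) = {x45} ∈ τ_X ✓.
  U = {74}: f^{-1}(U) = {x43, x44} ∉ τ_X ✗.
  U = {73, 74}: f^{-1}(U) = {x43, x44, x45} ∈ τ_X ✓.
Found U = {74} with f^{-1}(U) = {x43, x44} not in τ_X. Therefore f is NOT continuous.


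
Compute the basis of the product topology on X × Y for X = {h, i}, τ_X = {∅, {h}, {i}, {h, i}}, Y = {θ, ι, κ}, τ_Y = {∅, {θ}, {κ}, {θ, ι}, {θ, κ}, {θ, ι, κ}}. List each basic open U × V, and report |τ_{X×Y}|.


Basis B = {∅ × ∅, {h} × {θ}, {h} × {κ}, {i} × {θ}, {i} × {κ}, {h} × {θ, ι}, {h} × {θ, κ}, {h, i} × {θ}, {h, i} × {κ}, {i} × {θ, ι}, {i} × {θ, κ}, {h} × {θ, ι, κ}, {i} × {θ, ι, κ}, {h, i} × {θ, ι}, {h, i} × {θ, κ}, {h, i} × {θ, ι, κ}}; |τ_{X×Y}| = 36.

Enumerate products U × V with U ∈ τ_X, V ∈ τ_Y (deduplicated):
  ∅ × ∅ = {} (∅)
  {h} × {θ} = {(h,θ)}
  {h} × {κ} = {(h,κ)}
  {i} × {θ} = {(i,θ)}
  {i} × {κ} = {(i,κ)}
  {h} × {θ, ι} = {(h,θ), (h,ι)}
  {h} × {θ, κ} = {(h,θ), (h,κ)}
  {h, i} × {θ} = {(h,θ), (i,θ)}
  {h, i} × {κ} = {(h,κ), (i,κ)}
  {i} × {θ, ι} = {(i,θ), (i,ι)}
  {i} × {θ, κ} = {(i,θ), (i,κ)}
  {h} × {θ, ι, κ} = {(h,θ), (h,ι), (h,κ)}
  {i} × {θ, ι, κ} = {(i,θ), (i,ι), (i,κ)}
  {h, i} × {θ, ι} = {(h,θ), (h,ι), (i,θ), (i,ι)}
  {h, i} × {θ, κ} = {(h,θ), (h,κ), (i,θ), (i,κ)}
  {h, i} × {θ, ι, κ} = {(h,θ), (h,ι), (h,κ), (i,θ), (i,ι), (i,κ)}
These 16 distinct sets form the basis B.
Close under arbitrary unions to get τ_{X×Y}; counting gives |τ_{X×Y}| = 36.


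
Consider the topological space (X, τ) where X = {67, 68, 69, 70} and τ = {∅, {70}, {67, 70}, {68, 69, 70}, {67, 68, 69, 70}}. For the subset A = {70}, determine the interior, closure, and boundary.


int(A) = {70}, cl(A) = {67, 68, 69, 70}, ∂A = {67, 68, 69}.

Closed sets in (X, τ) are complements of opens:
  closed(X, τ) = {∅, {67}, {68, 69}, {67, 68, 69}, {67, 68, 69, 70}}.
int(A) = ⋃ {U ∈ τ : U ⊆ A}. Opens contained in A: ∅, {70}.
Taking the union of these: int(A) = {70}.
cl(A) = ⋂ {C closed : A ⊆ C}. Closed sets containing A: {67, 68, 69, 70}.
Intersecting these: cl(A) = {67, 68, 69, 70}.
∂A = cl(A) ∖ int(A) = {67, 68, 69, 70} ∖ {70} = {67, 68, 69}.


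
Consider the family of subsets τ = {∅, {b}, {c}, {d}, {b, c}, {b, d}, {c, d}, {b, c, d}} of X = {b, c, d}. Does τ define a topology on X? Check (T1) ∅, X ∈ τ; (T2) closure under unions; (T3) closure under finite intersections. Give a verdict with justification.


τ IS a topology on X.

Axiom (T1): ∅ ∈ τ? Yes; X ∈ τ? Yes.
Axiom (T2/T3): check pairwise unions and intersections of members of τ.
All pairwise intersections and unions checked — each lies in τ. Therefore τ satisfies (T1), (T2), (T3): it IS a topology on X.


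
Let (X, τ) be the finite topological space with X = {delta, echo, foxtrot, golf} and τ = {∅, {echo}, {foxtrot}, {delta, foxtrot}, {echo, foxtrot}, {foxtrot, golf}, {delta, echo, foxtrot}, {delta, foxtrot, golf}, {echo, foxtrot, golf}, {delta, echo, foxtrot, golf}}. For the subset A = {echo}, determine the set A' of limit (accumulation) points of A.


A' = ∅

For each x ∈ X, list the open sets U ∈ τ with x ∈ U, then check whether U ∩ (A ∖ {x}) ≠ ∅ for every such U.
  x = delta: open {delta, foxtrot} ∋ x has {delta, foxtrot} ∩ (A ∖ {delta}) = ∅, so x is NOT a limit point.
  x = echo: open {echo} ∋ x has {echo} ∩ (A ∖ {echo}) = ∅, so x is NOT a limit point.
  x = foxtrot: open {foxtrot} ∋ x has {foxtrot} ∩ (A ∖ {foxtrot}) = ∅, so x is NOT a limit point.
  x = golf: open {foxtrot, golf} ∋ x has {foxtrot, golf} ∩ (A ∖ {golf}) = ∅, so x is NOT a limit point.
Collecting: A' = ∅.


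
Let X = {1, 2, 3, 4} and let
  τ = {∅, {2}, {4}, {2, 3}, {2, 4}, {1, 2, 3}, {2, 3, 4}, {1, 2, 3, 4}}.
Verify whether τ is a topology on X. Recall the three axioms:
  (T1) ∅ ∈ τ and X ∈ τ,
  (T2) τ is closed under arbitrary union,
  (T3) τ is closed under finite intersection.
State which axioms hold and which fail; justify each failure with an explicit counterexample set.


τ IS a topology on X.

Axiom (T1): ∅ ∈ τ? Yes; X ∈ τ? Yes.
Axiom (T2/T3): check pairwise unions and intersections of members of τ.
All pairwise intersections and unions checked — each lies in τ. Therefore τ satisfies (T1), (T2), (T3): it IS a topology on X.


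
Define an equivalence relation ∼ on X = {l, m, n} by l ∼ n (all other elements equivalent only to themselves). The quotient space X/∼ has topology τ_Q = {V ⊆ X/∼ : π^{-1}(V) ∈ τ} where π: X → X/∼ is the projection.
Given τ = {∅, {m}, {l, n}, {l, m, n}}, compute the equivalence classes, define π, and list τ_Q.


X/∼ = {[l=n], [m]}; |τ_Q| = 4.

Equivalence classes: [l=n], [m].
Quotient map π: X → X/∼ sends l ↦ [l=n], m ↦ [m], n ↦ [l=n].
For each subset V ⊆ X/∼, compute π^{-1}(V) ⊆ X and check whether π^{-1}(V) ∈ τ. V is open in τ_Q iff π^{-1}(V) ∈ τ.
  V = {}: π^{-1}(V) = ∅ ∈ τ ✓.
  V = {[l=n]}: π^{-1}(V) = {l, n} ∈ τ ✓.
  V = {[m]}: π^{-1}(V) = {m} ∈ τ ✓.
  V = {[l=n], [m]}: π^{-1}(V) = {l, m, n} ∈ τ ✓.
Open sets in the quotient: τ_Q = {{}, {[l=n]}, {[m]}, {[l=n], [m]}} (4 elements).


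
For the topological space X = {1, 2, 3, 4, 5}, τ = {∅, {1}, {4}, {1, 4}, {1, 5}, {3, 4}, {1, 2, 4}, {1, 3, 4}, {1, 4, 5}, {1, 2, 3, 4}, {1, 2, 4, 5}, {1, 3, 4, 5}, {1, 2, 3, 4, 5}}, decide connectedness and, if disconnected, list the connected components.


(X, τ) is connected.

Find clopen sets (U ∈ τ with X ∖ U ∈ τ):
  U = ∅, X ∖ U = {1, 2, 3, 4, 5} — both open, so U is clopen.
  U = {1, 2, 3, 4, 5}, X ∖ U = ∅ — both open, so U is clopen.
Only trivial clopens (∅ and X) exist, so (X, τ) is connected.
Compute connected components by grouping points that agree on all clopens:
  component: {1, 2, 3, 4, 5}


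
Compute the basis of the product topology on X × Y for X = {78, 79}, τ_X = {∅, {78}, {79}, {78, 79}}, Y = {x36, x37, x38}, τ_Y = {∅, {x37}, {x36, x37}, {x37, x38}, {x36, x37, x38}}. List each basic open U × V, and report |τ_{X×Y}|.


Basis B = {∅ × ∅, {78} × {x37}, {79} × {x37}, {78} × {x36, x37}, {78} × {x37, x38}, {78, 79} × {x37}, {79} × {x36, x37}, {79} × {x37, x38}, {78} × {x36, x37, x38}, {79} × {x36, x37, x38}, {78, 79} × {x36, x37}, {78, 79} × {x37, x38}, {78, 79} × {x36, x37, x38}}; |τ_{X×Y}| = 25.

Enumerate products U × V with U ∈ τ_X, V ∈ τ_Y (deduplicated):
  ∅ × ∅ = {} (∅)
  {78} × {x37} = {(78,x37)}
  {79} × {x37} = {(79,x37)}
  {78} × {x36, x37} = {(78,x36), (78,x37)}
  {78} × {x37, x38} = {(78,x37), (78,x38)}
  {78, 79} × {x37} = {(78,x37), (79,x37)}
  {79} × {x36, x37} = {(79,x36), (79,x37)}
  {79} × {x37, x38} = {(79,x37), (79,x38)}
  {78} × {x36, x37, x38} = {(78,x36), (78,x37), (78,x38)}
  {79} × {x36, x37, x38} = {(79,x36), (79,x37), (79,x38)}
  {78, 79} × {x36, x37} = {(78,x36), (78,x37), (79,x36), (79,x37)}
  {78, 79} × {x37, x38} = {(78,x37), (78,x38), (79,x37), (79,x38)}
  {78, 79} × {x36, x37, x38} = {(78,x36), (78,x37), (78,x38), (79,x36), (79,x37), (79,x38)}
These 13 distinct sets form the basis B.
Close under arbitrary unions to get τ_{X×Y}; counting gives |τ_{X×Y}| = 25.


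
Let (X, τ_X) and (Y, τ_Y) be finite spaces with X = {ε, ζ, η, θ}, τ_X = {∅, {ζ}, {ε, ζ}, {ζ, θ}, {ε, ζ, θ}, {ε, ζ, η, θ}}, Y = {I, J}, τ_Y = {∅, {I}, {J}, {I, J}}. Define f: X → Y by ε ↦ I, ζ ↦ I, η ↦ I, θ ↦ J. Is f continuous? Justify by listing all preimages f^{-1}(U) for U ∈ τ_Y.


f is NOT continuous.

Compute f^{-1}(U) for each U ∈ τ_Y:
  U = ∅: f^{-1}(U) = ∅ ∈ τ_X ✓.
  U = {I}: f^{-1}(U) = {ε, ζ, η} ∉ τ_X ✗.
  U = {J}: f^{-1}(U) = {θ} ∉ τ_X ✗.
  U = {I, J}: f^{-1}(U) = {ε, ζ, η, θ} ∈ τ_X ✓.
Found U = {I} with f^{-1}(U) = {ε, ζ, η} not in τ_X. Therefore f is NOT continuous.


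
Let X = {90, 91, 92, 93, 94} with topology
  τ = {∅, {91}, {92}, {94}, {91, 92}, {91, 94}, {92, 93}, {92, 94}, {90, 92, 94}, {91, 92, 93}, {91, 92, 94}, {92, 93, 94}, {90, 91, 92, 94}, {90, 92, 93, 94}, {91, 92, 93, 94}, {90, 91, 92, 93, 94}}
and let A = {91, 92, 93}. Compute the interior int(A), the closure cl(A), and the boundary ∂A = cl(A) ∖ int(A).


int(A) = {91, 92, 93}, cl(A) = {90, 91, 92, 93}, ∂A = {90}.

Closed sets in (X, τ) are complements of opens:
  closed(X, τ) = {∅, {90}, {91}, {93}, {90, 91}, {90, 93}, {90, 94}, {91, 93}, {90, 91, 93}, {90, 91, 94}, {90, 92, 93}, {90, 93, 94}, {90, 91, 92, 93}, {90, 91, 93, 94}, {90, 92, 93, 94}, {90, 91, 92, 93, 94}}.
int(A) = ⋃ {U ∈ τ : U ⊆ A}. Opens contained in A: ∅, {91}, {92}, {91, 92}, {92, 93}, {91, 92, 93}.
Taking the union of these: int(A) = {91, 92, 93}.
cl(A) = ⋂ {C closed : A ⊆ C}. Closed sets containing A: {90, 91, 92, 93}, {90, 91, 92, 93, 94}.
Intersecting these: cl(A) = {90, 91, 92, 93}.
∂A = cl(A) ∖ int(A) = {90, 91, 92, 93} ∖ {91, 92, 93} = {90}.


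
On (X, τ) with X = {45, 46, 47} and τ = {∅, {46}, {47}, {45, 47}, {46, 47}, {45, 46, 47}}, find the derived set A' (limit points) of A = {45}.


A' = ∅

For each x ∈ X, list the open sets U ∈ τ with x ∈ U, then check whether U ∩ (A ∖ {x}) ≠ ∅ for every such U.
  x = 45: open {45, 47} ∋ x has {45, 47} ∩ (A ∖ {45}) = ∅, so x is NOT a limit point.
  x = 46: open {46} ∋ x has {46} ∩ (A ∖ {46}) = ∅, so x is NOT a limit point.
  x = 47: open {47} ∋ x has {47} ∩ (A ∖ {47}) = ∅, so x is NOT a limit point.
Collecting: A' = ∅.


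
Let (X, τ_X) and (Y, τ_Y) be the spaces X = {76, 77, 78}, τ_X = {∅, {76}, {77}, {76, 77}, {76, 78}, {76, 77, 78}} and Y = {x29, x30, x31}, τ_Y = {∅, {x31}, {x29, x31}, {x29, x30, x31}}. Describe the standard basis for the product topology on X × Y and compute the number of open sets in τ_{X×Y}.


Basis B = {∅ × ∅, {76} × {x31}, {77} × {x31}, {76} × {x29, x31}, {76, 77} × {x31}, {76, 78} × {x31}, {77} × {x29, x31}, {76} × {x29, x30, x31}, {76, 77, 78} × {x31}, {77} × {x29, x30, x31}, {76, 77} × {x29, x31}, {76, 78} × {x29, x31}, {76, 77} × {x29, x30, x31}, {76, 78} × {x29, x30, x31}, {76, 77, 78} × {x29, x31}, {76, 77, 78} × {x29, x30, x31}}; |τ_{X×Y}| = 40.

Enumerate products U × V with U ∈ τ_X, V ∈ τ_Y (deduplicated):
  ∅ × ∅ = {} (∅)
  {76} × {x31} = {(76,x31)}
  {77} × {x31} = {(77,x31)}
  {76} × {x29, x31} = {(76,x29), (76,x31)}
  {76, 77} × {x31} = {(76,x31), (77,x31)}
  {76, 78} × {x31} = {(76,x31), (78,x31)}
  {77} × {x29, x31} = {(77,x29), (77,x31)}
  {76} × {x29, x30, x31} = {(76,x29), (76,x30), (76,x31)}
  {76, 77, 78} × {x31} = {(76,x31), (77,x31), (78,x31)}
  {77} × {x29, x30, x31} = {(77,x29), (77,x30), (77,x31)}
  {76, 77} × {x29, x31} = {(76,x29), (76,x31), (77,x29), (77,x31)}
  {76, 78} × {x29, x31} = {(76,x29), (76,x31), (78,x29), (78,x31)}
  {76, 77} × {x29, x30, x31} = {(76,x29), (76,x30), (76,x31), (77,x29), (77,x30), (77,x31)}
  {76, 78} × {x29, x30, x31} = {(76,x29), (76,x30), (76,x31), (78,x29), (78,x30), (78,x31)}
  {76, 77, 78} × {x29, x31} = {(76,x29), (76,x31), (77,x29), (77,x31), (78,x29), (78,x31)}
  {76, 77, 78} × {x29, x30, x31} = {(76,x29), (76,x30), (76,x31), (77,x29), (77,x30), (77,x31), (78,x29), (78,x30), (78,x31)}
These 16 distinct sets form the basis B.
Close under arbitrary unions to get τ_{X×Y}; counting gives |τ_{X×Y}| = 40.


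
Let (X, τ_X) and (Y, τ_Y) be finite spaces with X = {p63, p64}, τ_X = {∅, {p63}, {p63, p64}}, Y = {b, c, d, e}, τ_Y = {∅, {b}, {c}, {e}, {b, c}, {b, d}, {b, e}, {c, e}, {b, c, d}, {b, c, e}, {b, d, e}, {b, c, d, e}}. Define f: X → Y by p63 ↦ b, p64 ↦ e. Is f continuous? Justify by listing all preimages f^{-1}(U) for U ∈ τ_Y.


f is NOT continuous.

Compute f^{-1}(U) for each U ∈ τ_Y:
  U = ∅: f^{-1}(U) = ∅ ∈ τ_X ✓.
  U = {b}: f^{-1}(U) = {p63} ∈ τ_X ✓.
  U = {c}: f^{-1}(U) = ∅ ∈ τ_X ✓.
  U = {e}: f^{-1}(U) = {p64} ∉ τ_X ✗.
  U = {b, c}: f^{-1}(U) = {p63} ∈ τ_X ✓.
  U = {b, d}: f^{-1}(U) = {p63} ∈ τ_X ✓.
  U = {b, e}: f^{-1}(U) = {p63, p64} ∈ τ_X ✓.
  U = {c, e}: f^{-1}(U) = {p64} ∉ τ_X ✗.
  U = {b, c, d}: f^{-1}(U) = {p63} ∈ τ_X ✓.
  U = {b, c, e}: f^{-1}(U) = {p63, p64} ∈ τ_X ✓.
  U = {b, d, e}: f^{-1}(U) = {p63, p64} ∈ τ_X ✓.
  U = {b, c, d, e}: f^{-1}(U) = {p63, p64} ∈ τ_X ✓.
Found U = {e} with f^{-1}(U) = {p64} not in τ_X. Therefore f is NOT continuous.


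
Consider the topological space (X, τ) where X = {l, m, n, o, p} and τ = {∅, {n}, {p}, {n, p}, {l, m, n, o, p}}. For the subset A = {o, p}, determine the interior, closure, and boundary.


int(A) = {p}, cl(A) = {l, m, o, p}, ∂A = {l, m, o}.

Closed sets in (X, τ) are complements of opens:
  closed(X, τ) = {∅, {l, m, o}, {l, m, n, o}, {l, m, o, p}, {l, m, n, o, p}}.
int(A) = ⋃ {U ∈ τ : U ⊆ A}. Opens contained in A: ∅, {p}.
Taking the union of these: int(A) = {p}.
cl(A) = ⋂ {C closed : A ⊆ C}. Closed sets containing A: {l, m, o, p}, {l, m, n, o, p}.
Intersecting these: cl(A) = {l, m, o, p}.
∂A = cl(A) ∖ int(A) = {l, m, o, p} ∖ {p} = {l, m, o}.


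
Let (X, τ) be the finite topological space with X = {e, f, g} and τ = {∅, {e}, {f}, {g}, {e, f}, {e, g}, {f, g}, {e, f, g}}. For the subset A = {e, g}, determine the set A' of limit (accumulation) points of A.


A' = ∅

For each x ∈ X, list the open sets U ∈ τ with x ∈ U, then check whether U ∩ (A ∖ {x}) ≠ ∅ for every such U.
  x = e: open {e} ∋ x has {e} ∩ (A ∖ {e}) = ∅, so x is NOT a limit point.
  x = f: open {f} ∋ x has {f} ∩ (A ∖ {f}) = ∅, so x is NOT a limit point.
  x = g: open {g} ∋ x has {g} ∩ (A ∖ {g}) = ∅, so x is NOT a limit point.
Collecting: A' = ∅.


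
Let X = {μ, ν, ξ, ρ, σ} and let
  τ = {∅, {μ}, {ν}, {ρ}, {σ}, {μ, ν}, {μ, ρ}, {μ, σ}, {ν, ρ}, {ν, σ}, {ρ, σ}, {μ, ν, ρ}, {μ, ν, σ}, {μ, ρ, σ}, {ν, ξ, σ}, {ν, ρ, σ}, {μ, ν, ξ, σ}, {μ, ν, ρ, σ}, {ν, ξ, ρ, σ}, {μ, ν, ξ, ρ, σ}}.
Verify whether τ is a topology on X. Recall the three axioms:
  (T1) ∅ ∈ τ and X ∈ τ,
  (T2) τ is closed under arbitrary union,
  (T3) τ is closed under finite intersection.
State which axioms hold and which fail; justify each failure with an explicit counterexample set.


τ IS a topology on X.

Axiom (T1): ∅ ∈ τ? Yes; X ∈ τ? Yes.
Axiom (T2/T3): check pairwise unions and intersections of members of τ.
All pairwise intersections and unions checked — each lies in τ. Therefore τ satisfies (T1), (T2), (T3): it IS a topology on X.


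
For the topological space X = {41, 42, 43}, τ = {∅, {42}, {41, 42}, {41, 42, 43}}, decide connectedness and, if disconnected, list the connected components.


(X, τ) is connected.

Find clopen sets (U ∈ τ with X ∖ U ∈ τ):
  U = ∅, X ∖ U = {41, 42, 43} — both open, so U is clopen.
  U = {41, 42, 43}, X ∖ U = ∅ — both open, so U is clopen.
Only trivial clopens (∅ and X) exist, so (X, τ) is connected.
Compute connected components by grouping points that agree on all clopens:
  component: {41, 42, 43}


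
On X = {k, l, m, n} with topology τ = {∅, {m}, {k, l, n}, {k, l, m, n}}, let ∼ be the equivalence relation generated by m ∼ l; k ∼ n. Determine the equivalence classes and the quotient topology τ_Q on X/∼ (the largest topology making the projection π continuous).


X/∼ = {[k=n], [l=m]}; |τ_Q| = 2.

Equivalence classes: [k=n], [l=m].
Quotient map π: X → X/∼ sends k ↦ [k=n], l ↦ [l=m], m ↦ [l=m], n ↦ [k=n].
For each subset V ⊆ X/∼, compute π^{-1}(V) ⊆ X and check whether π^{-1}(V) ∈ τ. V is open in τ_Q iff π^{-1}(V) ∈ τ.
  V = {}: π^{-1}(V) = ∅ ∈ τ ✓.
  V = {[k=n]}: π^{-1}(V) = {k, n} ∉ τ ✗.
  V = {[l=m]}: π^{-1}(V) = {l, m} ∉ τ ✗.
  V = {[k=n], [l=m]}: π^{-1}(V) = {k, l, m, n} ∈ τ ✓.
Open sets in the quotient: τ_Q = {{}, {[k=n], [l=m]}} (2 elements).


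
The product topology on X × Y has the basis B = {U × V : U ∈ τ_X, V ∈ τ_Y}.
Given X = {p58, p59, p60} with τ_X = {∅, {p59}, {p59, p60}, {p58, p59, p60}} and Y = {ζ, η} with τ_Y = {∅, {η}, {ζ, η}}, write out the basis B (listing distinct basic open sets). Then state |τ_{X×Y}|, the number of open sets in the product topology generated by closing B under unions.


Basis B = {∅ × ∅, {p59} × {η}, {p59} × {ζ, η}, {p59, p60} × {η}, {p58, p59, p60} × {η}, {p59, p60} × {ζ, η}, {p58, p59, p60} × {ζ, η}}; |τ_{X×Y}| = 10.

Enumerate products U × V with U ∈ τ_X, V ∈ τ_Y (deduplicated):
  ∅ × ∅ = {} (∅)
  {p59} × {η} = {(p59,η)}
  {p59} × {ζ, η} = {(p59,ζ), (p59,η)}
  {p59, p60} × {η} = {(p59,η), (p60,η)}
  {p58, p59, p60} × {η} = {(p58,η), (p59,η), (p60,η)}
  {p59, p60} × {ζ, η} = {(p59,ζ), (p59,η), (p60,ζ), (p60,η)}
  {p58, p59, p60} × {ζ, η} = {(p58,ζ), (p58,η), (p59,ζ), (p59,η), (p60,ζ), (p60,η)}
These 7 distinct sets form the basis B.
Close under arbitrary unions to get τ_{X×Y}; counting gives |τ_{X×Y}| = 10.


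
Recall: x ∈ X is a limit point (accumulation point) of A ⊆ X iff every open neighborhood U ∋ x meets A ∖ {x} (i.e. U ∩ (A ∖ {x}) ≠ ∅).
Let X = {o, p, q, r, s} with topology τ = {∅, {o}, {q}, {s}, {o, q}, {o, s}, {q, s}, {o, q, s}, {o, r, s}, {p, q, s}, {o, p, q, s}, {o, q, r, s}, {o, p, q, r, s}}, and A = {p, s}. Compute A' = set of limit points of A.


A' = {p, r}

For each x ∈ X, list the open sets U ∈ τ with x ∈ U, then check whether U ∩ (A ∖ {x}) ≠ ∅ for every such U.
  x = o: open {o} ∋ x has {o} ∩ (A ∖ {o}) = ∅, so x is NOT a limit point.
  x = p: opens ∋ x are {p, q, s}, {o, p, q, s}, {o, p, q, r, s}; each meets A ∖ {p}, so x IS a limit point.
  x = q: open {q} ∋ x has {q} ∩ (A ∖ {q}) = ∅, so x is NOT a limit point.
  x = r: opens ∋ x are {o, r, s}, {o, q, r, s}, {o, p, q, r, s}; each meets A ∖ {r}, so x IS a limit point.
  x = s: open {s} ∋ x has {s} ∩ (A ∖ {s}) = ∅, so x is NOT a limit point.
Collecting: A' = {p, r}.


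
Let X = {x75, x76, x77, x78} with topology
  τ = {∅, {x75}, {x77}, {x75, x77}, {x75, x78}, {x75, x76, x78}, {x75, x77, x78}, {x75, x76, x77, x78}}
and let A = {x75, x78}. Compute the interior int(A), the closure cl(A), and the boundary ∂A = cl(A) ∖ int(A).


int(A) = {x75, x78}, cl(A) = {x75, x76, x78}, ∂A = {x76}.

Closed sets in (X, τ) are complements of opens:
  closed(X, τ) = {∅, {x76}, {x77}, {x76, x77}, {x76, x78}, {x75, x76, x78}, {x76, x77, x78}, {x75, x76, x77, x78}}.
int(A) = ⋃ {U ∈ τ : U ⊆ A}. Opens contained in A: ∅, {x75}, {x75, x78}.
Taking the union of these: int(A) = {x75, x78}.
cl(A) = ⋂ {C closed : A ⊆ C}. Closed sets containing A: {x75, x76, x78}, {x75, x76, x77, x78}.
Intersecting these: cl(A) = {x75, x76, x78}.
∂A = cl(A) ∖ int(A) = {x75, x76, x78} ∖ {x75, x78} = {x76}.
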